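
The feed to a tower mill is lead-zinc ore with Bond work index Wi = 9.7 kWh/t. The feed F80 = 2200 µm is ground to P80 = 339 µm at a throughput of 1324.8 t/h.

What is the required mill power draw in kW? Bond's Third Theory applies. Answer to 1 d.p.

P = 4239.7 kW

W_Bond = 10·Wi·(1/√P₈₀ − 1/√F₈₀)
W = 10·9.7·(1/√339 − 1/√2200) = 10·9.7·(0.032992) = 3.2003 kWh/t
Power = W × throughput = 3.2003 kWh/t × 1324.8 t/h = 4239.7 kW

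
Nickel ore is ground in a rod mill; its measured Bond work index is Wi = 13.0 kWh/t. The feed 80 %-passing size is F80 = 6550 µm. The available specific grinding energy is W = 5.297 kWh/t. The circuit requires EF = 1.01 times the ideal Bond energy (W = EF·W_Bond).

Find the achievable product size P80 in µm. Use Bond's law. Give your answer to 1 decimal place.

W = 10·Wi·[P80^(−½) − F80^(−½)]
W_Bond = W / EF = 5.297 / 1.01 = 5.2446 kWh/t
⇒ 1/√P80 = W_Bond/(10·Wi) + 1/√F80
  = 5.2446/(10·13.0) + 1/√6550 = 0.040343 + 0.012356 = 0.052699
P80 = (1/0.052699)² = 18.9758² = 360.08 µm

P80 = 360.1 µm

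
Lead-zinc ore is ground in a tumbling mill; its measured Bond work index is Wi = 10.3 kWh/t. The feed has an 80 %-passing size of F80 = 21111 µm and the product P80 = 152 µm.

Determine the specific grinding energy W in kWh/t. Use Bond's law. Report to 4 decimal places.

W = 7.6455 kWh/t

W = 10 Wi (P80^-0.5 − F80^-0.5)
1/√152 = 0.081111;  1/√21111 = 0.006882
W = 10·10.3·(0.081111 − 0.006882) = 7.6455 kWh/t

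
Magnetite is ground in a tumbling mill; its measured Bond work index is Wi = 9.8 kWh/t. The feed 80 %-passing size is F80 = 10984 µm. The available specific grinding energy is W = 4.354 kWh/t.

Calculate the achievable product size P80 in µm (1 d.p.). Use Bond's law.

W = 10 Wi / √P80 − 10 Wi / √F80
⇒ 1/√P80 = W/(10 Wi) + 1/√F80
  = 4.3540/(10·9.8) + 1/√10984 = 0.044429 + 0.009542 = 0.053970
P80 = (1/0.053970)² = 18.5288² = 343.32 µm

P80 = 343.3 µm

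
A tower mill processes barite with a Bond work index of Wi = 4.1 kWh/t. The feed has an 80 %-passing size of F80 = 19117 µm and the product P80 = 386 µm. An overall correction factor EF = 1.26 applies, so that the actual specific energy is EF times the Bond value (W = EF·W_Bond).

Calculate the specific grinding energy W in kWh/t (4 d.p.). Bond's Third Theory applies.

W = 10 Wi (P80^-0.5 − F80^-0.5)
1/√386 = 0.050899;  1/√19117 = 0.007233
W = 10·4.1·(0.050899 − 0.007233) = 1.7903 kWh/t
Corrected W = EF·W_Bond = 1.26·1.7903 = 2.2558 kWh/t

W = 2.2558 kWh/t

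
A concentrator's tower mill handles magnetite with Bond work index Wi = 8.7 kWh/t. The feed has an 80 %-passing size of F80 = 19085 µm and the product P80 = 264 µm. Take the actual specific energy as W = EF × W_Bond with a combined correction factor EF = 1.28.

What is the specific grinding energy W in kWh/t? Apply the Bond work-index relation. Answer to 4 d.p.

W = 6.0476 kWh/t

Bond: W = 10·Wi·(1/√P80 − 1/√F80)
1/√264 = 0.061546;  1/√19085 = 0.007239
W = 10·8.7·(0.061546 − 0.007239) = 4.7247 kWh/t
Apply correction: 4.7247 × 1.28 = 6.0476 kWh/t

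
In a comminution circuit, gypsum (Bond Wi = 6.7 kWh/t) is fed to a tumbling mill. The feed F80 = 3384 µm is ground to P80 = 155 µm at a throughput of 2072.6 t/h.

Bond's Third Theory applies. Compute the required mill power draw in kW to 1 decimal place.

P = 8766.7 kW

W = 10 Wi (P80^-0.5 − F80^-0.5)
W = 10·6.7·(1/√155 − 1/√3384) = 10·6.7·(0.063132) = 4.2298 kWh/t
Mill draw = 4.2298 × 2072.6 = 8766.7 kW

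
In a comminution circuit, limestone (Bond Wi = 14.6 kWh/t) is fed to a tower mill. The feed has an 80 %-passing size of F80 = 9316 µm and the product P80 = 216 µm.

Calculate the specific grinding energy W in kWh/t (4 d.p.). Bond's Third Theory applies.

W = 8.4214 kWh/t

W = 10·Wi·(P80^(-½) − F80^(-½))
1/√216 = 0.068041;  1/√9316 = 0.010361
W = 10·14.6·(0.068041 − 0.010361) = 8.4214 kWh/t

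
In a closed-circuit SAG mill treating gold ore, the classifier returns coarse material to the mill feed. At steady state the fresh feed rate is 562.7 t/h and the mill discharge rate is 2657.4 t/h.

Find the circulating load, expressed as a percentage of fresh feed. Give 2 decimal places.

Steady state: M = F + R.
R = M − F = 2657.4 − 562.7 = 2094.7 t/h
CL = 100·R/F = 100·2094.7/562.7 = 372.26 %

CL = 372.26 %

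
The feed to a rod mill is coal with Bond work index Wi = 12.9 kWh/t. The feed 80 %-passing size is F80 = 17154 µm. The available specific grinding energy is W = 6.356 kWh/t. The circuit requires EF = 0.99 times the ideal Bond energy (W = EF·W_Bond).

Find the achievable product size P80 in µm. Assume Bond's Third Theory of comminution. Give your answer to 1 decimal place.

P80 = 303.5 µm

W_Bond = 10·Wi·(1/√P₈₀ − 1/√F₈₀)
W_Bond = W / EF = 6.356 / 0.99 = 6.4202 kWh/t
P80^-0.5 = F80^-0.5 + W_Bond/(10 Wi)
  = 6.4202/(10·12.9) + 1/√17154 = 0.049769 + 0.007635 = 0.057404
P80 = (1/0.057404)² = 17.4203² = 303.47 µm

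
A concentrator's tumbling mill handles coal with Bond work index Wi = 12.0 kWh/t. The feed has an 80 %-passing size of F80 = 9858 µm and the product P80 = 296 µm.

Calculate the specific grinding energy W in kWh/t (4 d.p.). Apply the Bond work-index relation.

W_Bond = 10·Wi·(1/√P₈₀ − 1/√F₈₀)
1/√296 = 0.058124;  1/√9858 = 0.010072
W = 10·12.0·(0.058124 − 0.010072) = 5.7662 kWh/t

W = 5.7662 kWh/t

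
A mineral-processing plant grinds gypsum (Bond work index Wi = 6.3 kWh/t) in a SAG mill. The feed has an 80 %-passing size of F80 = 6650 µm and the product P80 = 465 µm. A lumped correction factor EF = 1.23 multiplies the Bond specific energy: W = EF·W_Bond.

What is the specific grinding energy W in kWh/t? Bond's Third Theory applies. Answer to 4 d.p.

W = 2.6433 kWh/t

W_Bond = 10·Wi·(1/√P₈₀ − 1/√F₈₀)
1/√465 = 0.046374;  1/√6650 = 0.012263
W = 10·6.3·(0.046374 − 0.012263) = 2.1490 kWh/t
Corrected W = EF·W_Bond = 1.23·2.1490 = 2.6433 kWh/t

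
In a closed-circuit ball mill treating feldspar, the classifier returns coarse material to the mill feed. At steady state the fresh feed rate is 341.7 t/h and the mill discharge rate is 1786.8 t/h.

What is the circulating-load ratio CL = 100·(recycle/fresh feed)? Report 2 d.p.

CL = 422.91 %

Mill node: discharge = fresh + recycle.
R = M − F = 1786.8 − 341.7 = 1445.1 t/h
CL = 100·R/F = 100·1445.1/341.7 = 422.91 %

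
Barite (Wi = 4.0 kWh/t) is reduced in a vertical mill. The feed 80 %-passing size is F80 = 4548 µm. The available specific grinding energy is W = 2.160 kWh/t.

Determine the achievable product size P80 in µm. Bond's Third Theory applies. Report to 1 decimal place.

W = 10·Wi·[P80^(−½) − F80^(−½)]
⇒ 1/√P80 = W/(10 Wi) + 1/√F80
  = 2.1600/(10·4.0) + 1/√4548 = 0.054000 + 0.014828 = 0.068828
P80 = (1/0.068828)² = 14.5289² = 211.09 µm

P80 = 211.1 µm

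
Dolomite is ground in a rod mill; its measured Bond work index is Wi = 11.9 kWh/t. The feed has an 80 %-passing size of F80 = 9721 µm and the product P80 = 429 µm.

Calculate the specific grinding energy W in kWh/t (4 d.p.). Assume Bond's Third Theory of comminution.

W = 4.5384 kWh/t

W_Bond = 10·Wi·(1/√P₈₀ − 1/√F₈₀)
1/√429 = 0.048280;  1/√9721 = 0.010142
W = 10·11.9·(0.048280 − 0.010142) = 4.5384 kWh/t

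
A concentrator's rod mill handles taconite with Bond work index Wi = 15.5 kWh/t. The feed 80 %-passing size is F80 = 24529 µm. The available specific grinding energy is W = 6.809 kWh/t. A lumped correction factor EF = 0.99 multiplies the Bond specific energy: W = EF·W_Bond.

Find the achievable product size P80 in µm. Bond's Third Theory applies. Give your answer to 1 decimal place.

W = 10 Wi (P80^-0.5 − F80^-0.5)
W_Bond = W / EF = 6.809 / 0.99 = 6.8778 kWh/t
⇒ 1/√P80 = W_Bond/(10 Wi) + 1/√F80
  = 6.8778/(10·15.5) + 1/√24529 = 0.044373 + 0.006385 = 0.050758
P80 = (1/0.050758)² = 19.7014² = 388.15 µm

P80 = 388.1 µm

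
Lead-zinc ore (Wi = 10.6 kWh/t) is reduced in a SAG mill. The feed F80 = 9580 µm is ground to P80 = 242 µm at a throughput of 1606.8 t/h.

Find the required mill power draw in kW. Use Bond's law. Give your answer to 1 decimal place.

Bond: W = 10·Wi·(1/√P80 − 1/√F80)
W = 10·10.6·(1/√242 − 1/√9580) = 10·10.6·(0.054066) = 5.7310 kWh/t
P_mill = W·ṁ = 5.7310·1606.8 = 9208.5 kW

P = 9208.5 kW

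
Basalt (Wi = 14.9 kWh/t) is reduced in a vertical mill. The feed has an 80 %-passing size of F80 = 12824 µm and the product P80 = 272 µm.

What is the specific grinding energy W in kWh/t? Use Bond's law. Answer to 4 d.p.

W = 7.7187 kWh/t

W = 10·Wi·(P80^(-½) − F80^(-½))
1/√272 = 0.060634;  1/√12824 = 0.008831
W = 10·14.9·(0.060634 − 0.008831) = 7.7187 kWh/t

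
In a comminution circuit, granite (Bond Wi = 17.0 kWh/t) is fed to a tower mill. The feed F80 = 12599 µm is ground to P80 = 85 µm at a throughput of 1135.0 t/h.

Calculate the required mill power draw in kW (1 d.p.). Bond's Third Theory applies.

Bond: W = 10·Wi·(1/√P80 − 1/√F80)
W = 10·17.0·(1/√85 − 1/√12599) = 10·17.0·(0.099556) = 16.9245 kWh/t
Power = W × throughput = 16.9245 kWh/t × 1135.0 t/h = 19209.4 kW

P = 19209.4 kW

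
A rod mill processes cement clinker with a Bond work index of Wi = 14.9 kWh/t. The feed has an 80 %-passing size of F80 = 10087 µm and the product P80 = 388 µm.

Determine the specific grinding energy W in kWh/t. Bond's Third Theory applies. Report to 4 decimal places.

W = 6.0808 kWh/t

Bond:  W = 10 Wi (1/√P − 1/√F)
1/√388 = 0.050767;  1/√10087 = 0.009957
W = 10·14.9·(0.050767 − 0.009957) = 6.0808 kWh/t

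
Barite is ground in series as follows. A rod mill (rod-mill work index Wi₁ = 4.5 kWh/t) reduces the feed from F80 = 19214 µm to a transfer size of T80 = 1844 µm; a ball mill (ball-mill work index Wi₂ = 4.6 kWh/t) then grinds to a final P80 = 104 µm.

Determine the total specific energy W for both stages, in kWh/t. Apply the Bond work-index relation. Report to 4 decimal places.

W = 4.1627 kWh/t

W = 10·Wi·(P80^(-½) − F80^(-½))
Stage 1 (19214→1844 µm, Wi₁=4.5): W₁ = 10·4.5·(0.023287 − 0.007214) = 0.7233 kWh/t
Stage 2 (1844→104 µm, Wi₂=4.6): W₂ = 10·4.6·(0.098058 − 0.023287) = 3.4395 kWh/t
W = W₁ + W₂ = 0.7233 + 3.4395 = 4.1627 kWh/t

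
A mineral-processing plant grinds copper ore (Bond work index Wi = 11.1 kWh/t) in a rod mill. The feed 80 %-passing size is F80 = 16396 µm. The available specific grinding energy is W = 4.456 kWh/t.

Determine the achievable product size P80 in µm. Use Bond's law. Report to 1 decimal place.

W = 10·Wi·(P80^(-½) − F80^(-½))
⇒ 1/√P80 = W/(10 Wi) + 1/√F80
  = 4.4560/(10·11.1) + 1/√16396 = 0.040144 + 0.007810 = 0.047954
P80 = (1/0.047954)² = 20.8534² = 434.86 µm

P80 = 434.9 µm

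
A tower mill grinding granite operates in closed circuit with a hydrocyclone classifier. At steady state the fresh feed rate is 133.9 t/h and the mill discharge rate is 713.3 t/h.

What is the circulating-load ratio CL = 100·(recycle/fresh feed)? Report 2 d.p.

CL = 432.71 %

Discharge = new feed + return, hence
R = M − F = 713.3 − 133.9 = 579.4 t/h
CL = 100·R/F = 100·579.4/133.9 = 432.71 %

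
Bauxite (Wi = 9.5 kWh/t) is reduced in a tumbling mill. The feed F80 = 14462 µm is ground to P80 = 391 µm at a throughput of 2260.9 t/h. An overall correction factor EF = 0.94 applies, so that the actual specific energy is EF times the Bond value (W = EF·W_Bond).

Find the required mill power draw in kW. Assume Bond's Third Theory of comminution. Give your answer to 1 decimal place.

P = 8531.6 kW

W = 10 Wi (1/√P80 − 1/√F80)  [Bond]
W = 10·9.5·(1/√391 − 1/√14462) = 10·9.5·(0.042257) = 4.0144 kWh/t
With EF = 0.94: W = 4.0144·0.94 = 3.7735 kWh/t
Mill draw = 3.7735 × 2260.9 = 8531.6 kW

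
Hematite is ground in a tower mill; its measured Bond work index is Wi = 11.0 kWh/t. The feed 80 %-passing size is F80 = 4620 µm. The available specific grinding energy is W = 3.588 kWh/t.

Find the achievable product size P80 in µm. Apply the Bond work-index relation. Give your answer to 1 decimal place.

Bond:  W = 10 Wi (1/√P − 1/√F)
⇒ 1/√P80 = W/(10 Wi) + 1/√F80
  = 3.5880/(10·11.0) + 1/√4620 = 0.032618 + 0.014712 = 0.047330
P80 = (1/0.047330)² = 21.1281² = 446.39 µm

P80 = 446.4 µm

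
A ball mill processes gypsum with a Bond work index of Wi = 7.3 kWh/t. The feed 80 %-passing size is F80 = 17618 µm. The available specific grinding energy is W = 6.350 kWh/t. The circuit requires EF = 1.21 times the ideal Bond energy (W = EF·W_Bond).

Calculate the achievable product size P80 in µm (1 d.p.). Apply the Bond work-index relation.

W = 10·Wi·[P80^(−½) − F80^(−½)]
W_Bond = W / EF = 6.350 / 1.21 = 5.2479 kWh/t
P80^(−½) = W_Bond/(10 Wi) + F80^(−½)
  = 5.2479/(10·7.3) + 1/√17618 = 0.071890 + 0.007534 = 0.079423
P80 = (1/0.079423)² = 12.5907² = 158.53 µm

P80 = 158.5 µm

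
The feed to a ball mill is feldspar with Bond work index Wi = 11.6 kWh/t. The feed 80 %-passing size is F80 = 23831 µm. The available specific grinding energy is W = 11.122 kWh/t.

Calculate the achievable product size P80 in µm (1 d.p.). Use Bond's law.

P80 = 95.4 µm

W_Bond = 10·Wi·(1/√P₈₀ − 1/√F₈₀)
⇒ 1/√P80 = W/(10 Wi) + 1/√F80
  = 11.1220/(10·11.6) + 1/√23831 = 0.095879 + 0.006478 = 0.102357
P80 = (1/0.102357)² = 9.7697² = 95.45 µm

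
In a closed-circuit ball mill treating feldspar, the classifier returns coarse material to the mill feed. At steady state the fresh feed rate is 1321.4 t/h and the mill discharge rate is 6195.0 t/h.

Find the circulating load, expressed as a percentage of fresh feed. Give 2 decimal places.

CL = 368.82 %

M = F + R at steady state, so:
R = M − F = 6195.0 − 1321.4 = 4873.6 t/h
CL = 100·R/F = 100·4873.6/1321.4 = 368.82 %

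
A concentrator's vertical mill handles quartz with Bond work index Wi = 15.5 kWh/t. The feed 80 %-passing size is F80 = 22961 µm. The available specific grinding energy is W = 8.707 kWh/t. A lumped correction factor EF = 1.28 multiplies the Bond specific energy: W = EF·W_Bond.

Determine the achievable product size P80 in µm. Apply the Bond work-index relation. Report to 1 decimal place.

P80 = 392.3 µm

Bond:  W = 10 Wi (1/√P − 1/√F)
W_Bond = W / EF = 8.707 / 1.28 = 6.8023 kWh/t
⇒ 1/√P80 = W_Bond/(10 Wi) + 1/√F80
  = 6.8023/(10·15.5) + 1/√22961 = 0.043886 + 0.006599 = 0.050485
P80 = (1/0.050485)² = 19.8077² = 392.34 µm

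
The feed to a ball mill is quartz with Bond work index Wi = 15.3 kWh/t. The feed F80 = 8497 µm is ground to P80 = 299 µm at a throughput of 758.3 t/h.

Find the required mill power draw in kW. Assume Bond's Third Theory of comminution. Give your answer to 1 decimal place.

Bond: W = 10·Wi·(1/√P80 − 1/√F80)
W = 10·15.3·(1/√299 − 1/√8497) = 10·15.3·(0.046983) = 7.1884 kWh/t
P = W·T = 7.1884·758.3 = 5451.0 kW

P = 5451.0 kW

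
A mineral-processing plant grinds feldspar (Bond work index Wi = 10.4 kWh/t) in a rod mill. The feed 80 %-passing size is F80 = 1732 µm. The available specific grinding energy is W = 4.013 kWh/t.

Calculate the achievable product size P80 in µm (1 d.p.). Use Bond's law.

W = 10 Wi (P80^-0.5 − F80^-0.5)
⇒ 1/√P80 = W/(10 Wi) + 1/√F80
  = 4.0130/(10·10.4) + 1/√1732 = 0.038587 + 0.024028 = 0.062615
P80 = (1/0.062615)² = 15.9706² = 255.06 µm

P80 = 255.1 µm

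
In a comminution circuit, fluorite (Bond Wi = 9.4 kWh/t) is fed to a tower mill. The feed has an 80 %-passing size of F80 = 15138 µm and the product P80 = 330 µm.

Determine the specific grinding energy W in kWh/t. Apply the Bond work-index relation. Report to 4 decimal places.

W = 4.4105 kWh/t

Bond:  W = 10 Wi (1/√P − 1/√F)
1/√330 = 0.055048;  1/√15138 = 0.008128
W = 10·9.4·(0.055048 − 0.008128) = 4.4105 kWh/t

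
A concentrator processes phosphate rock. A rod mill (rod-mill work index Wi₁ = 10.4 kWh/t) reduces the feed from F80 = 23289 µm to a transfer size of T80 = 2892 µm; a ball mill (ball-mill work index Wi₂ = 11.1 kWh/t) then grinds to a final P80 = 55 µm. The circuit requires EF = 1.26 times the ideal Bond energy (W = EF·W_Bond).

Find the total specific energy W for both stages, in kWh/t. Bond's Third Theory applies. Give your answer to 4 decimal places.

W = 17.8360 kWh/t

W = 10·Wi·(P80^(-½) − F80^(-½))
Stage 1 (23289→2892 µm, Wi₁=10.4): W₁ = 10·10.4·(0.018595 − 0.006553) = 1.2524 kWh/t
Stage 2 (2892→55 µm, Wi₂=11.1): W₂ = 10·11.1·(0.134840 − 0.018595) = 12.9032 kWh/t
W = W₁ + W₂ = 1.2524 + 12.9032 = 14.1556 kWh/t
W_actual = 1.26 × 14.1556 = 17.8360 kWh/t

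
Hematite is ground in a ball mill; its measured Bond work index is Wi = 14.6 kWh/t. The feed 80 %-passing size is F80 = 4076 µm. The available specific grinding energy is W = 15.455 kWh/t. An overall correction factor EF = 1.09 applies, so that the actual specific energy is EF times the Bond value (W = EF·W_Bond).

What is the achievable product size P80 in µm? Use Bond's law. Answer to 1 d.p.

P80 = 78.6 µm

W = 10 Wi (P80^-0.5 − F80^-0.5)
W_Bond = W / EF = 15.455 / 1.09 = 14.1789 kWh/t
P80^(−½) = W_Bond/(10 Wi) + F80^(−½)
  = 14.1789/(10·14.6) + 1/√4076 = 0.097116 + 0.015663 = 0.112779
P80 = (1/0.112779)² = 8.8669² = 78.62 µm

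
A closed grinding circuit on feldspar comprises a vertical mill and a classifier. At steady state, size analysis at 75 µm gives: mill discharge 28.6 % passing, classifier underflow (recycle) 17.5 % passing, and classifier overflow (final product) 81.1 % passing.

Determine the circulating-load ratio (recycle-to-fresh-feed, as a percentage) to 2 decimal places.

Balance %-passing 75 µm (r = R/F):
(1+r)d = ru + o → r = (o−d)/(d−u)
r = (81.1 − 28.6)/(28.6 − 17.5) = 52.5/11.1 = 4.7297
CL = 100·r = 472.97 %

CL = 472.97 %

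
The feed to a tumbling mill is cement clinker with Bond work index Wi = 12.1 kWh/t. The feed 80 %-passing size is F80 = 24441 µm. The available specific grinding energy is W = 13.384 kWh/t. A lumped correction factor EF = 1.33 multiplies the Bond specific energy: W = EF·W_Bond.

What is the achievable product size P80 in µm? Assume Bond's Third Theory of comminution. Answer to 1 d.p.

P80 = 124.7 µm

W = 10·Wi·[P80^(−½) − F80^(−½)]
W_Bond = W / EF = 13.384 / 1.33 = 10.0632 kWh/t
1/√P80 = 1/√F80 + W_Bond/(10·Wi)
  = 10.0632/(10·12.1) + 1/√24441 = 0.083167 + 0.006396 = 0.089563
P80 = (1/0.089563)² = 11.1653² = 124.66 µm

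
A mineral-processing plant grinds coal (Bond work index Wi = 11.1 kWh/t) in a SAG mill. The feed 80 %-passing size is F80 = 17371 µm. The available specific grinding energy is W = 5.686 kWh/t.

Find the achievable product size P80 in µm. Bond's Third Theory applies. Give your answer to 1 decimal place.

P80 = 289.1 µm

W = 10 Wi / √P80 − 10 Wi / √F80
P80^-0.5 = F80^-0.5 + W/(10 Wi)
  = 5.6860/(10·11.1) + 1/√17371 = 0.051225 + 0.007587 = 0.058813
P80 = (1/0.058813)² = 17.0032² = 289.11 µm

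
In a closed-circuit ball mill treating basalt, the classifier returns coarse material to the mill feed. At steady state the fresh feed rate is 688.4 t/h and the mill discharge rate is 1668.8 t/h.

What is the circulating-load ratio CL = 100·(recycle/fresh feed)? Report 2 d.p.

Discharge = new feed + return, hence
R = M − F = 1668.8 − 688.4 = 980.4 t/h
CL = 100·R/F = 100·980.4/688.4 = 142.42 %

CL = 142.42 %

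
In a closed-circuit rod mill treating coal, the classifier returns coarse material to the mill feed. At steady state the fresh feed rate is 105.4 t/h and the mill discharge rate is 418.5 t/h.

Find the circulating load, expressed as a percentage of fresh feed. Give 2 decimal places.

CL = 297.06 %

Discharge = new feed + return, hence
R = M − F = 418.5 − 105.4 = 313.1 t/h
CL = 100·R/F = 100·313.1/105.4 = 297.06 %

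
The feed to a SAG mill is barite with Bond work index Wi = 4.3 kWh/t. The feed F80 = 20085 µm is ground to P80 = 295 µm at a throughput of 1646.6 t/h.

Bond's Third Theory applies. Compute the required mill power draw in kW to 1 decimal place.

P = 3622.8 kW

W = 10·Wi·[P80^(−½) − F80^(−½)]
W = 10·4.3·(1/√295 − 1/√20085) = 10·4.3·(0.051166) = 2.2001 kWh/t
P = W·T = 2.2001·1646.6 = 3622.8 kW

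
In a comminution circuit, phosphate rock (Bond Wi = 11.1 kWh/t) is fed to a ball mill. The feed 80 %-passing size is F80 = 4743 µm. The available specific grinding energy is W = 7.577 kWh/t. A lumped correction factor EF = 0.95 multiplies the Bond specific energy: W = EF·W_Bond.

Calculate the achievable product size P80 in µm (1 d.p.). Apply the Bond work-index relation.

P80 = 134.0 µm

W = 10 Wi / √P80 − 10 Wi / √F80
W_Bond = W / EF = 7.577 / 0.95 = 7.9758 kWh/t
⇒ 1/√P80 = W_Bond/(10 Wi) + 1/√F80
  = 7.9758/(10·11.1) + 1/√4743 = 0.071854 + 0.014520 = 0.086374
P80 = (1/0.086374)² = 11.5775² = 134.04 µm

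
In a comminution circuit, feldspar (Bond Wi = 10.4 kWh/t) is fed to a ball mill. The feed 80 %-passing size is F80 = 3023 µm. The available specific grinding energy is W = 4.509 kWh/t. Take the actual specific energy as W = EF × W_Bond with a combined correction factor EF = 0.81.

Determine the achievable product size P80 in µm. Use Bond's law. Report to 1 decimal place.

P80 = 194.4 µm

W = 10 Wi (P80^-0.5 − F80^-0.5)
W_Bond = W / EF = 4.509 / 0.81 = 5.5667 kWh/t
P80^-0.5 = F80^-0.5 + W_Bond/(10 Wi)
  = 5.5667/(10·10.4) + 1/√3023 = 0.053526 + 0.018188 = 0.071713
P80 = (1/0.071713)² = 13.9444² = 194.45 µm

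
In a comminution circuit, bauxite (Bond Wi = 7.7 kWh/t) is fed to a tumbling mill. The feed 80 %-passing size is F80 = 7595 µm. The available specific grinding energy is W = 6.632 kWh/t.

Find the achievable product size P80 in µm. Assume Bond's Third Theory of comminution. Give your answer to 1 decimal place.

P80 = 105.0 µm

W = 10 Wi (P80^-0.5 − F80^-0.5)
⇒ 1/√P80 = W/(10 Wi) + 1/√F80
  = 6.6320/(10·7.7) + 1/√7595 = 0.086130 + 0.011475 = 0.097604
P80 = (1/0.097604)² = 10.2454² = 104.97 µm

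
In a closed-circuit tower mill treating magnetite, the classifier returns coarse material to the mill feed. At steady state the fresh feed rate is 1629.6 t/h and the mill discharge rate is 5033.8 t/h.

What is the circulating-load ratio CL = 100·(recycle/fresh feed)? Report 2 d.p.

CL = 208.90 %

Mill node: discharge = fresh + recycle.
R = M − F = 5033.8 − 1629.6 = 3404.2 t/h
CL = 100·R/F = 100·3404.2/1629.6 = 208.90 %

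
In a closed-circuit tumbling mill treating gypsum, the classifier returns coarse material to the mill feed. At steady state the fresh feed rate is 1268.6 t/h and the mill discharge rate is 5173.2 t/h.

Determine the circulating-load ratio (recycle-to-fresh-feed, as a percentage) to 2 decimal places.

CL = 307.79 %

Mill node: discharge = fresh + recycle.
R = M − F = 5173.2 − 1268.6 = 3904.6 t/h
CL = 100·R/F = 100·3904.6/1268.6 = 307.79 %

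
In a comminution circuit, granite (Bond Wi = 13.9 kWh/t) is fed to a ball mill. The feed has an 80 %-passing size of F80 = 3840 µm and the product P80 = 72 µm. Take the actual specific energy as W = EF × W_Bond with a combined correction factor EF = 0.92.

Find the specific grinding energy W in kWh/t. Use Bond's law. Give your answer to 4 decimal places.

W_Bond = 10·Wi·(1/√P₈₀ − 1/√F₈₀)
1/√72 = 0.117851;  1/√3840 = 0.016137
W = 10·13.9·(0.117851 − 0.016137) = 14.1382 kWh/t
Apply correction: 14.1382 × 0.92 = 13.0071 kWh/t

W = 13.0071 kWh/t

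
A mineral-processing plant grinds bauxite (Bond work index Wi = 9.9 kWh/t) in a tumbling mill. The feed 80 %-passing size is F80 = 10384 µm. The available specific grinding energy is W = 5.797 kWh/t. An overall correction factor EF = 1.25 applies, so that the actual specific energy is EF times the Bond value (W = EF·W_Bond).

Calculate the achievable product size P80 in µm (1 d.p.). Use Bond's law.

Bond: W = 10·Wi·(1/√P80 − 1/√F80)
W_Bond = W / EF = 5.797 / 1.25 = 4.6376 kWh/t
P80^-0.5 = F80^-0.5 + W_Bond/(10 Wi)
  = 4.6376/(10·9.9) + 1/√10384 = 0.046844 + 0.009813 = 0.056658
P80 = (1/0.056658)² = 17.6498² = 311.52 µm

P80 = 311.5 µm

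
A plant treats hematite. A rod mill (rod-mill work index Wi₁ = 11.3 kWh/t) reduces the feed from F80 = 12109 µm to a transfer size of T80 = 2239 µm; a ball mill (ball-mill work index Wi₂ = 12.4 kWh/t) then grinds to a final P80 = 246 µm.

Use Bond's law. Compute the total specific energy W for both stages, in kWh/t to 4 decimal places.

W = 6.6466 kWh/t

W = 10 Wi (P80^-0.5 − F80^-0.5)
Stage 1 (12109→2239 µm, Wi₁=11.3): W₁ = 10·11.3·(0.021134 − 0.009088) = 1.3612 kWh/t
Stage 2 (2239→246 µm, Wi₂=12.4): W₂ = 10·12.4·(0.063758 − 0.021134) = 5.2854 kWh/t
W = W₁ + W₂ = 1.3612 + 5.2854 = 6.6466 kWh/t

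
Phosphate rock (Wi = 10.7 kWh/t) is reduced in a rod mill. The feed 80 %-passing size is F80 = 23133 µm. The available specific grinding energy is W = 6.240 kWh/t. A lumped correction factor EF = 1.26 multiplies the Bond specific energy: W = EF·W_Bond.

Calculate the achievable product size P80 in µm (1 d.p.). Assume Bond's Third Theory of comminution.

P80 = 357.9 µm

W = 10·Wi·(P80^(-½) − F80^(-½))
W_Bond = W / EF = 6.240 / 1.26 = 4.9524 kWh/t
P80^(−½) = W_Bond/(10 Wi) + F80^(−½)
  = 4.9524/(10·10.7) + 1/√23133 = 0.046284 + 0.006575 = 0.052859
P80 = (1/0.052859)² = 18.9183² = 357.90 µm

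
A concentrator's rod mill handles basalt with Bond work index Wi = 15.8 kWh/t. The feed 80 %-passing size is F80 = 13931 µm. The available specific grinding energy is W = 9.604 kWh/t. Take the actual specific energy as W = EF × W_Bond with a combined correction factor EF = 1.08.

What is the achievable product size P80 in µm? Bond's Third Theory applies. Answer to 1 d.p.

W = 10 Wi / √P80 − 10 Wi / √F80
W_Bond = W / EF = 9.604 / 1.08 = 8.8926 kWh/t
1/√P80 = 1/√F80 + W_Bond/(10·Wi)
  = 8.8926/(10·15.8) + 1/√13931 = 0.056282 + 0.008472 = 0.064755
P80 = (1/0.064755)² = 15.4429² = 238.48 µm

P80 = 238.5 µm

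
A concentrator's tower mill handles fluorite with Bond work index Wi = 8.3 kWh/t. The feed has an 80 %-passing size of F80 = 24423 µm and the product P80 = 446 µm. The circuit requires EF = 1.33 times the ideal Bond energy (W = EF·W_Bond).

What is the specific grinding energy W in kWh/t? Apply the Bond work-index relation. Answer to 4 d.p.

W = 4.5208 kWh/t

W = 10 Wi (P80^-0.5 − F80^-0.5)
1/√446 = 0.047351;  1/√24423 = 0.006399
W = 10·8.3·(0.047351 − 0.006399) = 3.3991 kWh/t
Corrected W = EF·W_Bond = 1.33·3.3991 = 4.5208 kWh/t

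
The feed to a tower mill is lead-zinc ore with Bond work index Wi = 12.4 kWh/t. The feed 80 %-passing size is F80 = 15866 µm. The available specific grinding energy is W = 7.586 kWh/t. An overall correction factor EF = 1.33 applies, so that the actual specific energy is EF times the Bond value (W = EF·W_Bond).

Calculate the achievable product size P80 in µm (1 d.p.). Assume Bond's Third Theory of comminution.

P80 = 343.7 µm

W = 10 Wi (P80^-0.5 − F80^-0.5)
W_Bond = W / EF = 7.586 / 1.33 = 5.7038 kWh/t
P80^-0.5 = F80^-0.5 + W_Bond/(10 Wi)
  = 5.7038/(10·12.4) + 1/√15866 = 0.045998 + 0.007939 = 0.053937
P80 = (1/0.053937)² = 18.5401² = 343.74 µm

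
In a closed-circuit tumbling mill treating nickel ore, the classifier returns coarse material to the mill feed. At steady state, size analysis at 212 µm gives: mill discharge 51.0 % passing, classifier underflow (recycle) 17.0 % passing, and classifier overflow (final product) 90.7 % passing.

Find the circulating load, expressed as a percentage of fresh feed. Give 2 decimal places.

CL = 116.76 %

Let r = R/F. Size balance at 212 µm:
r = (o − d)/(d − u)
r = (90.7 − 51.0)/(51.0 − 17.0) = 39.7/34.0 = 1.1676
CL = 100·r = 116.76 %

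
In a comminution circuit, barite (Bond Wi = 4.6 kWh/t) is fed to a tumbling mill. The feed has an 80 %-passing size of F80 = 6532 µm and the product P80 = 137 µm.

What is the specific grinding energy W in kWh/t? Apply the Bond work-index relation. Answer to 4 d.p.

W = 3.3609 kWh/t

Bond: W = 10·Wi·(1/√P80 − 1/√F80)
1/√137 = 0.085436;  1/√6532 = 0.012373
W = 10·4.6·(0.085436 − 0.012373) = 3.3609 kWh/t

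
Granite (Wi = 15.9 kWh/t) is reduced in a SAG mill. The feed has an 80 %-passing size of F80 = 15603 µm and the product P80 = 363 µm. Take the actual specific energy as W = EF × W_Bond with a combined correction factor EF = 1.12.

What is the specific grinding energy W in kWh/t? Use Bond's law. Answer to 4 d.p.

W = 7.9211 kWh/t

W = 10·Wi·[P80^(−½) − F80^(−½)]
1/√363 = 0.052486;  1/√15603 = 0.008006
W = 10·15.9·(0.052486 − 0.008006) = 7.0724 kWh/t
Apply correction: 7.0724 × 1.12 = 7.9211 kWh/t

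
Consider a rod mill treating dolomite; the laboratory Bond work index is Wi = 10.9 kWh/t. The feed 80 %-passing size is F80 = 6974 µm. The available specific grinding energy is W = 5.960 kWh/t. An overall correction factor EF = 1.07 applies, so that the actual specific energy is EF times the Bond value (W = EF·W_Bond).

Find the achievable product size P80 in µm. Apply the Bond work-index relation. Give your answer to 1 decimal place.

P80 = 251.3 µm

Bond: W = 10·Wi·(1/√P80 − 1/√F80)
W_Bond = W / EF = 5.960 / 1.07 = 5.5701 kWh/t
P80^-0.5 = F80^-0.5 + W_Bond/(10 Wi)
  = 5.5701/(10·10.9) + 1/√6974 = 0.051102 + 0.011975 = 0.063076
P80 = (1/0.063076)² = 15.8538² = 251.34 µm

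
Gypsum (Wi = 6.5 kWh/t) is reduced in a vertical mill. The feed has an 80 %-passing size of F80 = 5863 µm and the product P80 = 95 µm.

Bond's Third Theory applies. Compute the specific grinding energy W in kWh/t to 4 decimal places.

W = 10·Wi·[P80^(−½) − F80^(−½)]
1/√95 = 0.102598;  1/√5863 = 0.013060
W = 10·6.5·(0.102598 − 0.013060) = 5.8200 kWh/t

W = 5.8200 kWh/t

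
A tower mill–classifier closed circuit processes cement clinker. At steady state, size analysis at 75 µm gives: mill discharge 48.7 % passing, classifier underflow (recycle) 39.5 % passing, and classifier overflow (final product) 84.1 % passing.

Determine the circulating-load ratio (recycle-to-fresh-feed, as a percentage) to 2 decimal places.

Mass balance on the −75 µm fraction:
r = (o − d)/(d − u)
r = (84.1 − 48.7)/(48.7 − 39.5) = 35.4/9.2 = 3.8478
CL = 100·r = 384.78 %

CL = 384.78 %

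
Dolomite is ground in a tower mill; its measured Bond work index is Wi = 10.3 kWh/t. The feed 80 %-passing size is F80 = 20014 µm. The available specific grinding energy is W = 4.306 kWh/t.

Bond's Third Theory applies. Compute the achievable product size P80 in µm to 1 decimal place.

P80 = 418.6 µm

W = 10·Wi·(P80^(-½) − F80^(-½))
P80^-0.5 = F80^-0.5 + W/(10 Wi)
  = 4.3060/(10·10.3) + 1/√20014 = 0.041806 + 0.007069 = 0.048874
P80 = (1/0.048874)² = 20.4606² = 418.64 µm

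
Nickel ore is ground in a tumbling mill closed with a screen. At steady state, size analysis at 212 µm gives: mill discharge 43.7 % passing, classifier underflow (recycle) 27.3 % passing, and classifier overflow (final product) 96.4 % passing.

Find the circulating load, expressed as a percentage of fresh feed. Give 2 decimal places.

CL = 321.34 %

Let r = R/F. Size balance at 212 µm:
(1+r)d = ru + o → r = (o−d)/(d−u)
r = (96.4 − 43.7)/(43.7 − 27.3) = 52.7/16.4 = 3.2134
CL = 100·r = 321.34 %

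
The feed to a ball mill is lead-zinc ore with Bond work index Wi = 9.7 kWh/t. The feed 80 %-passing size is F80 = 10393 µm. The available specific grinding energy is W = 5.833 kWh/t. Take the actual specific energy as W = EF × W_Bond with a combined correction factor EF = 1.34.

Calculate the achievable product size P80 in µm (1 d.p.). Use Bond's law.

W = 10 Wi (P80^-0.5 − F80^-0.5)
W_Bond = W / EF = 5.833 / 1.34 = 4.3530 kWh/t
1/√P80 = 1/√F80 + W_Bond/(10·Wi)
  = 4.3530/(10·9.7) + 1/√10393 = 0.044876 + 0.009809 = 0.054685
P80 = (1/0.054685)² = 18.2865² = 334.39 µm

P80 = 334.4 µm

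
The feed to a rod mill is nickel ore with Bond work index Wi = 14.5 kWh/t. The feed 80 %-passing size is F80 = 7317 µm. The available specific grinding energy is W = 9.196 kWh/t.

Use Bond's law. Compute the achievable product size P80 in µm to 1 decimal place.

P80 = 177.3 µm

W = 10 Wi / √P80 − 10 Wi / √F80
⇒ 1/√P80 = W/(10 Wi) + 1/√F80
  = 9.1960/(10·14.5) + 1/√7317 = 0.063421 + 0.011691 = 0.075111
P80 = (1/0.075111)² = 13.3136² = 177.25 µm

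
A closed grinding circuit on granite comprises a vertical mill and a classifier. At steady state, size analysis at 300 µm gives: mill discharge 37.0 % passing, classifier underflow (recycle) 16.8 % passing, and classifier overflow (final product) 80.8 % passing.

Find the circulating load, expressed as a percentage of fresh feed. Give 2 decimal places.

CL = 216.83 %

Let r = R/F. Size balance at 300 µm:
Fd + Rd = Ru + Fo ⇒ R/F = (o−d)/(d−u)
r = (80.8 − 37.0)/(37.0 − 16.8) = 43.8/20.2 = 2.1683
CL = 100·r = 216.83 %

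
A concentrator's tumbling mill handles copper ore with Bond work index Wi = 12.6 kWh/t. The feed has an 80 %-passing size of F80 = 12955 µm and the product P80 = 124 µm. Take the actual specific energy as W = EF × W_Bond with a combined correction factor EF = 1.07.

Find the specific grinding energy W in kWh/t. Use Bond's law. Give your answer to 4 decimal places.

W = 10.9227 kWh/t

W = 10·Wi·(P80^(-½) − F80^(-½))
1/√124 = 0.089803;  1/√12955 = 0.008786
W = 10·12.6·(0.089803 − 0.008786) = 10.2081 kWh/t
W_actual = 1.07 × 10.2081 = 10.9227 kWh/t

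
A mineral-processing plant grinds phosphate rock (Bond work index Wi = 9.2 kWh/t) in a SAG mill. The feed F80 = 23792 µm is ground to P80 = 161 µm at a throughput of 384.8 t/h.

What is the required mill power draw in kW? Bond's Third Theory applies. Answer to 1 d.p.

P = 2560.5 kW

W = 10·Wi·[P80^(−½) − F80^(−½)]
W = 10·9.2·(1/√161 − 1/√23792) = 10·9.2·(0.072328) = 6.6542 kWh/t
P = W·T = 6.6542·384.8 = 2560.5 kW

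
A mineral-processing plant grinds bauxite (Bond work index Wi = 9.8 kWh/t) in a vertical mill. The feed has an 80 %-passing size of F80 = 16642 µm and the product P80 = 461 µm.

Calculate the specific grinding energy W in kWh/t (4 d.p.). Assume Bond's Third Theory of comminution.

W = 3.8046 kWh/t

W_Bond = 10·Wi·(1/√P₈₀ − 1/√F₈₀)
1/√461 = 0.046575;  1/√16642 = 0.007752
W = 10·9.8·(0.046575 − 0.007752) = 3.8046 kWh/t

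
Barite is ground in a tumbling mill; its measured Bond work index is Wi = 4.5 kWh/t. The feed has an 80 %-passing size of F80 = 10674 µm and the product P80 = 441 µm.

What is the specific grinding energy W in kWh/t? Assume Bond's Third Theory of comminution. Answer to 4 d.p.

W = 1.7073 kWh/t

W = 10 Wi (P80^-0.5 − F80^-0.5)
1/√441 = 0.047619;  1/√10674 = 0.009679
W = 10·4.5·(0.047619 − 0.009679) = 1.7073 kWh/t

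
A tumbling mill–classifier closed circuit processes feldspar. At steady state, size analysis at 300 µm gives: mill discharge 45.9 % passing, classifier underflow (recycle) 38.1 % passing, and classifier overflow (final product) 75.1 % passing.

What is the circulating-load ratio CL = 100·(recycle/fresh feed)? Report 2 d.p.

Mass balance on the −300 µm fraction:
(1+r)·d = r·u + o ⇒ r = (o−d)/(d−u)
r = (75.1 − 45.9)/(45.9 − 38.1) = 29.2/7.8 = 3.7436
CL = 100·r = 374.36 %

CL = 374.36 %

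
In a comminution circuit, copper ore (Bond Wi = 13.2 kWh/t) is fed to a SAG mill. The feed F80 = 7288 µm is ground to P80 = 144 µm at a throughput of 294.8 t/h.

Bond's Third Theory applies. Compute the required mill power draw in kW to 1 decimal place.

P = 2787.0 kW

W = 10 Wi / √P80 − 10 Wi / √F80
W = 10·13.2·(1/√144 − 1/√7288) = 10·13.2·(0.071620) = 9.4538 kWh/t
P_mill = W·ṁ = 9.4538·294.8 = 2787.0 kW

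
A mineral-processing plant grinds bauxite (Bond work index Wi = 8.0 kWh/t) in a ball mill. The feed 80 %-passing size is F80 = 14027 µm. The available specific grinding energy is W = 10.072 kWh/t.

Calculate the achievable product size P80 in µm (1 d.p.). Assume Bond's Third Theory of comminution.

P80 = 55.4 µm

W = 10 Wi (P80^-0.5 − F80^-0.5)
P80^(−½) = W/(10 Wi) + F80^(−½)
  = 10.0720/(10·8.0) + 1/√14027 = 0.125900 + 0.008443 = 0.134343
P80 = (1/0.134343)² = 7.4436² = 55.41 µm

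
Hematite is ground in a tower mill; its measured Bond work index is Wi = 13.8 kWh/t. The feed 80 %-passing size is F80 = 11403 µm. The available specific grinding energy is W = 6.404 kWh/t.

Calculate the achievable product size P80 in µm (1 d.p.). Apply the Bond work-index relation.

P80 = 321.5 µm

W = 10·Wi·(P80^(-½) − F80^(-½))
1/√P80 = 1/√F80 + W/(10·Wi)
  = 6.4040/(10·13.8) + 1/√11403 = 0.046406 + 0.009365 = 0.055770
P80 = (1/0.055770)² = 17.9307² = 321.51 µm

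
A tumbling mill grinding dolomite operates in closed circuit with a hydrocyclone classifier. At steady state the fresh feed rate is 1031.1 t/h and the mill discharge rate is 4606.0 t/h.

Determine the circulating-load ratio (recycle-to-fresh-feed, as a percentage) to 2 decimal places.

Mill node: discharge = fresh + recycle.
R = M − F = 4606.0 − 1031.1 = 3574.9 t/h
CL = 100·R/F = 100·3574.9/1031.1 = 346.71 %

CL = 346.71 %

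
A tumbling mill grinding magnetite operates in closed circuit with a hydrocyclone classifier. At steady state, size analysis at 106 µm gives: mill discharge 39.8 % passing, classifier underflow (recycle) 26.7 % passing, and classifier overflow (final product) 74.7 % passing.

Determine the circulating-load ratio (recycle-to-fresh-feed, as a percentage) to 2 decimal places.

Mass balance on the −106 µm fraction:
(1+r)d = ru + o → r = (o−d)/(d−u)
r = (74.7 − 39.8)/(39.8 − 26.7) = 34.9/13.1 = 2.6641
CL = 100·r = 266.41 %

CL = 266.41 %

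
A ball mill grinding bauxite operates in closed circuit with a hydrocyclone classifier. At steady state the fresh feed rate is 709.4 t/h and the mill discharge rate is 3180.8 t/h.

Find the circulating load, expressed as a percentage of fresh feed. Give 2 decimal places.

CL = 348.38 %

Discharge = new feed + return, hence
R = M − F = 3180.8 − 709.4 = 2471.4 t/h
CL = 100·R/F = 100·2471.4/709.4 = 348.38 %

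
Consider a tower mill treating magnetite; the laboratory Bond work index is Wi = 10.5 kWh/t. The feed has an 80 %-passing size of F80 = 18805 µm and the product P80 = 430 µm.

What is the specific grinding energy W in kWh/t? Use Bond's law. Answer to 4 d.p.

W = 10 Wi / √P80 − 10 Wi / √F80
1/√430 = 0.048224;  1/√18805 = 0.007292
W = 10·10.5·(0.048224 − 0.007292) = 4.2979 kWh/t

W = 4.2979 kWh/t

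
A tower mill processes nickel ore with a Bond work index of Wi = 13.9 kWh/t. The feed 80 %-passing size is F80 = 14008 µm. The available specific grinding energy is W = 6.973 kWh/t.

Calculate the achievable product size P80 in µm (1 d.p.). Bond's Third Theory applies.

W = 10 Wi (1/√P80 − 1/√F80)  [Bond]
P80^-0.5 = F80^-0.5 + W/(10 Wi)
  = 6.9730/(10·13.9) + 1/√14008 = 0.050165 + 0.008449 = 0.058615
P80 = (1/0.058615)² = 17.0606² = 291.06 µm

P80 = 291.1 µm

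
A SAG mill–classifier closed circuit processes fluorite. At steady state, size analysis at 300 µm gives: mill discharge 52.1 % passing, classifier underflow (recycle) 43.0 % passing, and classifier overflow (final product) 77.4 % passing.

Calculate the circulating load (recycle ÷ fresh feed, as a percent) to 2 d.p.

CL = 278.02 %

Let r = R/F. Size balance at 300 µm:
d + r·d = r·u + o → r(d−u) = o−d
r = (77.4 − 52.1)/(52.1 − 43.0) = 25.3/9.1 = 2.7802
CL = 100·r = 278.02 %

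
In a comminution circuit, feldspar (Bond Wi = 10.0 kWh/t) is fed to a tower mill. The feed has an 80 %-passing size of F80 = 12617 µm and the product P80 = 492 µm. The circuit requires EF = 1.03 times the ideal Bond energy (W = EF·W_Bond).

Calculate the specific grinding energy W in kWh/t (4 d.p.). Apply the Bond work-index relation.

W = 3.7266 kWh/t

W = 10·Wi·(P80^(-½) − F80^(-½))
1/√492 = 0.045083;  1/√12617 = 0.008903
W = 10·10.0·(0.045083 − 0.008903) = 3.6181 kWh/t
With EF = 1.03: W = 3.6181·1.03 = 3.7266 kWh/t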